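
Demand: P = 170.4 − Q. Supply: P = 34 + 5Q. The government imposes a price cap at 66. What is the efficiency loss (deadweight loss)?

Competitive equilibrium: 170.4 − Q = 34 + 5Q → Q* = 22.7333, P* = 147.6667.
At the ceiling P = 66, quantity supplied = (66 − 34)/5 = 6.4.
Willingness to pay at Q' = 6.4: 170.4 − 1·6.4 = 164.
ΔQ = 22.7333 − 6.4 = 16.3333; wedge = 164 − 66 = 98.
Deadweight loss = ½ × 16.3333 × 98 = 800.33.

800.33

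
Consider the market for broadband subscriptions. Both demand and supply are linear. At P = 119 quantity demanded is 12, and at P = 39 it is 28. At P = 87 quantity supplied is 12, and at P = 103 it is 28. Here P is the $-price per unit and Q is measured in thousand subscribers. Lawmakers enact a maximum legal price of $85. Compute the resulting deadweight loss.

$161.33 thousand

Demand slope = (39 − 119)/(28 − 12) = −5, so P = 179 − 5Q.
Supply slope = (103 − 87)/(28 − 12) = 1, so P = 75 + Q.
Competitive equilibrium: 179 − 5Q = 75 + Q → Q* = 17.3333, P* = 92.3333.
At the ceiling P = 85, quantity supplied = (85 − 75)/1 = 10.
Willingness to pay at Q' = 10: 179 − 5·10 = 129.
ΔQ = 17.3333 − 10 = 7.3333; wedge = 129 − 85 = 44.
DWL = ½ × 7.3333 × 44 = $161.33 thousand.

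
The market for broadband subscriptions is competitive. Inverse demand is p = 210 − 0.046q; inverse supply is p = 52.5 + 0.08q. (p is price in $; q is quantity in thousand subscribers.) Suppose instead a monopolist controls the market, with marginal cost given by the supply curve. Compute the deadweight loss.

$7040.76 thousand

Competitive equilibrium: 210 − 0.046q = 52.5 + 0.08q → q* = 1250, p* = 152.5.
Marginal revenue: MR = 210 − 0.092q. Set MR = MC: 210 − 0.092q = 52.5 + 0.08q → q_m = 915.6977.
Price p_m = 210 − 0.046·915.6977 = 167.8779; MC(q_m) = 52.5 + 0.08·915.6977 = 125.7558.
Competitive q* = 1250, so Δq = 334.3023; wedge = 167.8779 − 125.7558 = 42.1221.
The triangle = ½ × 334.3023 × 42.1221 = $7040.76 thousand.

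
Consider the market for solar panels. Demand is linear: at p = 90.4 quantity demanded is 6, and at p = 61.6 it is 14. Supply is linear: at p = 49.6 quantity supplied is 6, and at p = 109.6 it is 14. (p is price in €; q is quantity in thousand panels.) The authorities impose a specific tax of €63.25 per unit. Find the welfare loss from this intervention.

€180.21 thousand

Demand slope = (61.6 − 90.4)/(14 − 6) = −3.6, so p = 112 − 3.6q.
Supply slope = (109.6 − 49.6)/(14 − 6) = 7.5, so p = 4.6 + 7.5q.
Competitive equilibrium: 112 − 3.6q = 4.6 + 7.5q → q* = 9.6757, p* = 77.1676.
With the tax, the buyer price exceeds the seller price by 63.25: (112 − 3.6q) − (4.6 + 7.5q) = 63.25 → q' = 3.9775.
Δq = 9.6757 − 3.9775 = 5.6982; the wedge equals the tax, 63.25.
The triangle = ½ × 5.6982 × 63.25 = €180.21 thousand.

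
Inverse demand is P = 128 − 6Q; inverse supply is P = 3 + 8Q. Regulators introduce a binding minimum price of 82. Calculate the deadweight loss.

11.15

Competitive equilibrium: 128 − 6Q = 3 + 8Q → Q* = 8.9286, P* = 74.4286.
At the floor P = 82, quantity demanded = (128 − 82)/6 = 7.6667.
Sellers' marginal cost at Q' = 7.6667: 3 + 8·7.6667 = 64.3336.
ΔQ = 8.9286 − 7.6667 = 1.2619; wedge = 82 − 64.3336 = 17.6664.
DWL = ½ × 1.2619 × 17.6664 = 11.15.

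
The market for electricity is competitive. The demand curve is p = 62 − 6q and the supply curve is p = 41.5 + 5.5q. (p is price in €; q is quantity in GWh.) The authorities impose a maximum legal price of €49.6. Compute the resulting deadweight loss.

Competitive equilibrium: 62 − 6q = 41.5 + 5.5q → q* = 1.7826, p* = 51.3043.
At the ceiling p = 49.6, quantity supplied = (49.6 − 41.5)/5.5 = 1.4727.
Willingness to pay at q' = 1.4727: 62 − 6·1.4727 = 53.1638.
Δq = 1.7826 − 1.4727 = 0.3099; wedge = 53.1638 − 49.6 = 3.5638.
Deadweight loss = ½ × 0.3099 × 3.5638 = €0.55.

€0.55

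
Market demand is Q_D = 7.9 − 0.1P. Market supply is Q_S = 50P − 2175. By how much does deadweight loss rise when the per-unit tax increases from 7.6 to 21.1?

In inverse form: demand P = 79 − 10Q, supply P = 43.5 + 0.02Q.
Competitive equilibrium: 79 − 10Q = 43.5 + 0.02Q → Q* = 3.5429, P* = 43.5709.
For a per-unit tax t: ΔQ = t/10.02, so DWL = ½·t·(t/10.02) = t²/20.04.
At t = 7.6: DWL = 2.882. At t = 21.1: DWL = 22.216.
Increase = 22.216 − 2.882 = 19.33.

19.33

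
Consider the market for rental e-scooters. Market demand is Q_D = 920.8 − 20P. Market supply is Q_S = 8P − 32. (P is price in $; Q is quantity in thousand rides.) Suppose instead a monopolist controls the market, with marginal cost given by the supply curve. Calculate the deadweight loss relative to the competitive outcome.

$249.36 thousand

In inverse form: demand P = 46.04 − 0.05Q, supply P = 4 + 0.125Q.
Competitive equilibrium: 46.04 − 0.05Q = 4 + 0.125Q → Q* = 240.2286, P* = 34.0286.
Marginal revenue: MR = 46.04 − 0.1Q. Set MR = MC: 46.04 − 0.1Q = 4 + 0.125Q → Q_m = 186.8444.
Price P_m = 46.04 − 0.05·186.8444 = 36.6978; MC(Q_m) = 4 + 0.125·186.8444 = 27.3556.
Competitive Q* = 240.2286, so ΔQ = 53.3842; wedge = 36.6978 − 27.3556 = 9.3422.
Welfare loss = ½ × 53.3842 × 9.3422 = $249.36 thousand.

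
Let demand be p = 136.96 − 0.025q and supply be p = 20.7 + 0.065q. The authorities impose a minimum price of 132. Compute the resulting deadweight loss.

Competitive equilibrium: 136.96 − 0.025q = 20.7 + 0.065q → q* = 1291.7778, p* = 104.6656.
At the floor p = 132, quantity demanded = (136.96 − 132)/0.025 = 198.4.
Sellers' marginal cost at q' = 198.4: 20.7 + 0.065·198.4 = 33.596.
Δq = 1291.7778 − 198.4 = 1093.3778; wedge = 132 − 33.596 = 98.404.
The triangle = ½ × 1093.3778 × 98.404 = 53796.37.

53796.37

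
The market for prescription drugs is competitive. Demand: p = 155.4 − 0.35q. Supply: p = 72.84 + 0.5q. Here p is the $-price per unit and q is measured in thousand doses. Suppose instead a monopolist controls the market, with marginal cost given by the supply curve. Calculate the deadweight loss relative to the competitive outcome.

$341.09 thousand

Competitive equilibrium: 155.4 − 0.35q = 72.84 + 0.5q → q* = 97.1294, p* = 121.4047.
Marginal revenue: MR = 155.4 − 0.7q. Set MR = MC: 155.4 − 0.7q = 72.84 + 0.5q → q_m = 68.8.
Price p_m = 155.4 − 0.35·68.8 = 131.32; MC(q_m) = 72.84 + 0.5·68.8 = 107.24.
Competitive q* = 97.1294, so Δq = 28.3294; wedge = 131.32 − 107.24 = 24.08.
The triangle = ½ × 28.3294 × 24.08 = $341.09 thousand.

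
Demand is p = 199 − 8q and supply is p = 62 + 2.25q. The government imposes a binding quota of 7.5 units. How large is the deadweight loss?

176.34

Competitive equilibrium: 199 − 8q = 62 + 2.25q → q* = 13.3659, p* = 92.0732.
At q = 7.5: demand price = 199 − 8·7.5 = 139; supply price = 62 + 2.25·7.5 = 78.875.
Δq = 13.3659 − 7.5 = 5.8659; wedge = 139 − 78.875 = 60.125.
The triangle = ½ × 5.8659 × 60.125 = 176.34.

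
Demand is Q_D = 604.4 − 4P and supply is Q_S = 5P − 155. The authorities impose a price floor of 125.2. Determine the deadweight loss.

5999.23

In inverse form: demand P = 151.1 − 0.25Q, supply P = 31 + 0.2Q.
Competitive equilibrium: 151.1 − 0.25Q = 31 + 0.2Q → Q* = 266.8889, P* = 84.3778.
At the floor P = 125.2, quantity demanded = (151.1 − 125.2)/0.25 = 103.6.
Sellers' marginal cost at Q' = 103.6: 31 + 0.2·103.6 = 51.72.
ΔQ = 266.8889 − 103.6 = 163.2889; wedge = 125.2 − 51.72 = 73.48.
Welfare loss = ½ × 163.2889 × 73.48 = 5999.23.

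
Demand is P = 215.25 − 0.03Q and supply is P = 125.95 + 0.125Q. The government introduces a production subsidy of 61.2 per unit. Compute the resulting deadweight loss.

Competitive equilibrium: 215.25 − 0.03Q = 125.95 + 0.125Q → Q* = 576.129, P* = 197.9661.
The subsidy lowers effective supply by 61.2: P = 64.75 + 0.125Q.
New quantity: 215.25 − 0.03Q = 64.75 + 0.125Q → Q' = 970.9677.
Overproduction ΔQ = 970.9677 − 576.129 = 394.8387; wedge = subsidy = 61.2.
DWL = ½ × 394.8387 × 61.2 = 12082.06.

12082.06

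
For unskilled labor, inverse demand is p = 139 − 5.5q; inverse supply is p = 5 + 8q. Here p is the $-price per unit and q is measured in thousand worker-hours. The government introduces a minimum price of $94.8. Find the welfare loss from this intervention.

$24.10 thousand

Competitive equilibrium: 139 − 5.5q = 5 + 8q → q* = 9.9259, p* = 84.4074.
At the floor p = 94.8, quantity demanded = (139 − 94.8)/5.5 = 8.0364.
Sellers' marginal cost at q' = 8.0364: 5 + 8·8.0364 = 69.2912.
Δq = 9.9259 − 8.0364 = 1.8895; wedge = 94.8 − 69.2912 = 25.5088.
Deadweight loss = ½ × 1.8895 × 25.5088 = $24.10 thousand.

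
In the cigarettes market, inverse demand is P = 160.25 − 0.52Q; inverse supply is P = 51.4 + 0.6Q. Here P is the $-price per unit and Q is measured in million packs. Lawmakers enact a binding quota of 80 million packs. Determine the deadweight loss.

$165.43 million

Competitive equilibrium: 160.25 − 0.52Q = 51.4 + 0.6Q → Q* = 97.1875, P* = 109.7125.
At Q = 80: demand price = 160.25 − 0.52·80 = 118.65; supply price = 51.4 + 0.6·80 = 99.4.
ΔQ = 97.1875 − 80 = 17.1875; wedge = 118.65 − 99.4 = 19.25.
The triangle = ½ × 17.1875 × 19.25 = $165.43 million.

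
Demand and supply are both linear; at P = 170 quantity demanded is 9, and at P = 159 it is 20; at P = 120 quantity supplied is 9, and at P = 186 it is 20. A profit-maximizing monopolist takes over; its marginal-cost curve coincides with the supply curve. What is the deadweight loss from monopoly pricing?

14.25

Demand slope = (159 − 170)/(20 − 9) = −1, so P = 179 − Q.
Supply slope = (186 − 120)/(20 − 9) = 6, so P = 66 + 6Q.
Competitive equilibrium: 179 − Q = 66 + 6Q → Q* = 16.1429, P* = 162.8571.
Marginal revenue: MR = 179 − 2Q. Set MR = MC: 179 − 2Q = 66 + 6Q → Q_m = 14.125.
Price P_m = 179 − 1·14.125 = 164.875; MC(Q_m) = 66 + 6·14.125 = 150.75.
Competitive Q* = 16.1429, so ΔQ = 2.0179; wedge = 164.875 − 150.75 = 14.125.
Deadweight loss = ½ × 2.0179 × 14.125 = 14.25.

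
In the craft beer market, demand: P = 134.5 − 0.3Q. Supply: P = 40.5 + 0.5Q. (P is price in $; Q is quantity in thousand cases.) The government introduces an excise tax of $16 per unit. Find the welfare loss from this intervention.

$160 thousand

Competitive equilibrium: 134.5 − 0.3Q = 40.5 + 0.5Q → Q* = 117.5, P* = 99.25.
With the tax, the buyer price exceeds the seller price by 16: (134.5 − 0.3Q) − (40.5 + 0.5Q) = 16 → Q' = 97.5.
ΔQ = 117.5 − 97.5 = 20; the wedge equals the tax, 16.
The triangle = ½ × 20 × 16 = $160 thousand.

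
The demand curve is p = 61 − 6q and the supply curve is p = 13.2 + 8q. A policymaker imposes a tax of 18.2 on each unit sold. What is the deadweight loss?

11.83

Competitive equilibrium: 61 − 6q = 13.2 + 8q → q* = 3.4143, p* = 40.5143.
With the tax, the buyer price exceeds the seller price by 18.2: (61 − 6q) − (13.2 + 8q) = 18.2 → q' = 2.1143.
Δq = 3.4143 − 2.1143 = 1.3; the wedge equals the tax, 18.2.
Welfare loss = ½ × 1.3 × 18.2 = 11.83.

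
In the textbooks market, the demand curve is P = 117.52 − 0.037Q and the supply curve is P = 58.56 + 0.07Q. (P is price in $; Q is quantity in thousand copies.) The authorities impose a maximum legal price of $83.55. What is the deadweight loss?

Competitive equilibrium: 117.52 − 0.037Q = 58.56 + 0.07Q → Q* = 551.028, P* = 97.132.
At the ceiling P = 83.55, quantity supplied = (83.55 − 58.56)/0.07 = 357.
Willingness to pay at Q' = 357: 117.52 − 0.037·357 = 104.311.
ΔQ = 551.028 − 357 = 194.028; wedge = 104.311 − 83.55 = 20.761.
The triangle = ½ × 194.028 × 20.761 = $2014.11 thousand.

$2014.11 thousand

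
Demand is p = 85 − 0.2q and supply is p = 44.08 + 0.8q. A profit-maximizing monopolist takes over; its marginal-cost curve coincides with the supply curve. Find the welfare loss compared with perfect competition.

23.26

Competitive equilibrium: 85 − 0.2q = 44.08 + 0.8q → q* = 40.92, p* = 76.816.
Marginal revenue: MR = 85 − 0.4q. Set MR = MC: 85 − 0.4q = 44.08 + 0.8q → q_m = 34.1.
Price p_m = 85 − 0.2·34.1 = 78.18; MC(q_m) = 44.08 + 0.8·34.1 = 71.36.
Competitive q* = 40.92, so Δq = 6.82; wedge = 78.18 − 71.36 = 6.82.
Welfare loss = ½ × 6.82 × 6.82 = 23.26.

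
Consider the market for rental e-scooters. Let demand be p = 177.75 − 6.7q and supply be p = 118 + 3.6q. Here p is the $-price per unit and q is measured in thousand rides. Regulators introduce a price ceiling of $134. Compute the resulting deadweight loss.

Competitive equilibrium: 177.75 − 6.7q = 118 + 3.6q → q* = 5.801, p* = 138.8835.
At the ceiling p = 134, quantity supplied = (134 − 118)/3.6 = 4.4444.
Willingness to pay at q' = 4.4444: 177.75 − 6.7·4.4444 = 147.9725.
Δq = 5.801 − 4.4444 = 1.3566; wedge = 147.9725 − 134 = 13.9725.
Welfare loss = ½ × 1.3566 × 13.9725 = $9.48 thousand.

$9.48 thousand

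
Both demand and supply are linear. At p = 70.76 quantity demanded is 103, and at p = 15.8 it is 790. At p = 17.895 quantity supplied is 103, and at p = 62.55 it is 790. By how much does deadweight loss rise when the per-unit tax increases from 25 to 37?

2565.52

Demand slope = (15.8 − 70.76)/(790 − 103) = −0.08, so p = 79 − 0.08q.
Supply slope = (62.55 − 17.895)/(790 − 103) = 0.065, so p = 11.2 + 0.065q.
Competitive equilibrium: 79 − 0.08q = 11.2 + 0.065q → q* = 467.5862, p* = 41.5931.
For a per-unit tax t: Δq = t/0.145, so DWL = ½·t·(t/0.145) = t²/0.29.
At t = 25: DWL = 2155.172. At t = 37: DWL = 4720.69.
Increase = 4720.69 − 2155.172 = 2565.52.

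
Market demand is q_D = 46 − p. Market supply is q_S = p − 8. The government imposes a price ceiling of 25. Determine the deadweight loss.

In inverse form: demand p = 46 − q, supply p = 8 + q.
Competitive equilibrium: 46 − q = 8 + q → q* = 19, p* = 27.
At the ceiling p = 25, quantity supplied = (25 − 8)/1 = 17.
Willingness to pay at q' = 17: 46 − 1·17 = 29.
Δq = 19 − 17 = 2; wedge = 29 − 25 = 4.
The triangle = ½ × 2 × 4 = 4.

4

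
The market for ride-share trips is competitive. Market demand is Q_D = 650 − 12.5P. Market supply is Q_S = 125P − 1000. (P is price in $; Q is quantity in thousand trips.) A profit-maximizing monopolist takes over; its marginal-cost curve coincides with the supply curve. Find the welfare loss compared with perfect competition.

In inverse form: demand P = 52 − 0.08Q, supply P = 8 + 0.008Q.
Competitive equilibrium: 52 − 0.08Q = 8 + 0.008Q → Q* = 500, P* = 12.
Marginal revenue: MR = 52 − 0.16Q. Set MR = MC: 52 − 0.16Q = 8 + 0.008Q → Q_m = 261.9048.
Price P_m = 52 − 0.08·261.9048 = 31.0476; MC(Q_m) = 8 + 0.008·261.9048 = 10.0952.
Competitive Q* = 500, so ΔQ = 238.0952; wedge = 31.0476 − 10.0952 = 20.9524.
Welfare loss = ½ × 238.0952 × 20.9524 = $2494.33 thousand.

$2494.33 thousand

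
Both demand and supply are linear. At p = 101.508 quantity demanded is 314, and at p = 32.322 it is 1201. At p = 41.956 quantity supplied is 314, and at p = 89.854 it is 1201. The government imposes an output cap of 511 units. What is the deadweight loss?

4263.14

Demand slope = (32.322 − 101.508)/(1201 − 314) = −0.078, so p = 126 − 0.078q.
Supply slope = (89.854 − 41.956)/(1201 − 314) = 0.054, so p = 25 + 0.054q.
Competitive equilibrium: 126 − 0.078q = 25 + 0.054q → q* = 765.1515, p* = 66.3182.
At q = 511: demand price = 126 − 0.078·511 = 86.142; supply price = 25 + 0.054·511 = 52.594.
Δq = 765.1515 − 511 = 254.1515; wedge = 86.142 − 52.594 = 33.548.
Welfare loss = ½ × 254.1515 × 33.548 = 4263.14.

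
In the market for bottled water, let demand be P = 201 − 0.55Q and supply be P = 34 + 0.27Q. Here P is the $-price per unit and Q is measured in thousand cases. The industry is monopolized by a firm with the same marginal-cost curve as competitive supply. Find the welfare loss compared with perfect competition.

Competitive equilibrium: 201 − 0.55Q = 34 + 0.27Q → Q* = 203.6585, P* = 88.9878.
Marginal revenue: MR = 201 − 1.1Q. Set MR = MC: 201 − 1.1Q = 34 + 0.27Q → Q_m = 121.8978.
Price P_m = 201 − 0.55·121.8978 = 133.9562; MC(Q_m) = 34 + 0.27·121.8978 = 66.9124.
Competitive Q* = 203.6585, so ΔQ = 81.7607; wedge = 133.9562 − 66.9124 = 67.0438.
Welfare loss = ½ × 81.7607 × 67.0438 = $2740.77 thousand.

$2740.77 thousand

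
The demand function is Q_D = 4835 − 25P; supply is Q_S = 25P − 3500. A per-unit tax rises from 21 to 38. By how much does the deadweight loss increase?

In inverse form: demand P = 193.4 − 0.04Q, supply P = 140 + 0.04Q.
Competitive equilibrium: 193.4 − 0.04Q = 140 + 0.04Q → Q* = 667.5, P* = 166.7.
For a per-unit tax t: ΔQ = t/0.08, so DWL = ½·t·(t/0.08) = t²/0.16.
At t = 21: DWL = 2756.25. At t = 38: DWL = 9025.
Increase = 9025 − 2756.25 = 6268.75.

6268.75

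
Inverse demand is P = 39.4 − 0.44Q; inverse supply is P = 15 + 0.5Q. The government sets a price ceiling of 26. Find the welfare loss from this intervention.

Competitive equilibrium: 39.4 − 0.44Q = 15 + 0.5Q → Q* = 25.9574, P* = 27.9787.
At the ceiling P = 26, quantity supplied = (26 − 15)/0.5 = 22.
Willingness to pay at Q' = 22: 39.4 − 0.44·22 = 29.72.
ΔQ = 25.9574 − 22 = 3.9574; wedge = 29.72 − 26 = 3.72.
Deadweight loss = ½ × 3.9574 × 3.72 = 7.36.

7.36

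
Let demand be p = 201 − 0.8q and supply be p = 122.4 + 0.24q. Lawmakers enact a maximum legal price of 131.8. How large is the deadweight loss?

689.37

Competitive equilibrium: 201 − 0.8q = 122.4 + 0.24q → q* = 75.5769, p* = 140.5385.
At the ceiling p = 131.8, quantity supplied = (131.8 − 122.4)/0.24 = 39.1667.
Willingness to pay at q' = 39.1667: 201 − 0.8·39.1667 = 169.6666.
Δq = 75.5769 − 39.1667 = 36.4102; wedge = 169.6666 − 131.8 = 37.8666.
Welfare loss = ½ × 36.4102 × 37.8666 = 689.37.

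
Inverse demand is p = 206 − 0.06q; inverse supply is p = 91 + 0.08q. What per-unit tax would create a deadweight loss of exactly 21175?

Competitive equilibrium: 206 − 0.06q = 91 + 0.08q → q* = 821.4286, p* = 156.7143.
A tax t gives Δq = t/0.14 and wedge t, so DWL = t²/0.28.
t²/0.28 = 21175 → t² = 5929 → t = 77.

77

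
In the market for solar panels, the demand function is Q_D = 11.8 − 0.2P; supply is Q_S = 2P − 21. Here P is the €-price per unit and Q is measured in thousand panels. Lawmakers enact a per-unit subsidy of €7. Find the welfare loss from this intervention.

In inverse form: demand P = 59 − 5Q, supply P = 10.5 + 0.5Q.
Competitive equilibrium: 59 − 5Q = 10.5 + 0.5Q → Q* = 8.8182, P* = 14.9091.
The subsidy lowers effective supply by 7: P = 3.5 + 0.5Q.
New quantity: 59 − 5Q = 3.5 + 0.5Q → Q' = 10.0909.
Overproduction ΔQ = 10.0909 − 8.8182 = 1.2727; wedge = subsidy = 7.
Welfare loss = ½ × 1.2727 × 7 = €4.45 thousand.

€4.45 thousand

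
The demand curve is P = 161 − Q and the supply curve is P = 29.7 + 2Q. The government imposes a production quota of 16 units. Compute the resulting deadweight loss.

1156.48

Competitive equilibrium: 161 − Q = 29.7 + 2Q → Q* = 43.7667, P* = 117.2333.
At Q = 16: demand price = 161 − 1·16 = 145; supply price = 29.7 + 2·16 = 61.7.
ΔQ = 43.7667 − 16 = 27.7667; wedge = 145 − 61.7 = 83.3.
Deadweight loss = ½ × 27.7667 × 83.3 = 1156.48.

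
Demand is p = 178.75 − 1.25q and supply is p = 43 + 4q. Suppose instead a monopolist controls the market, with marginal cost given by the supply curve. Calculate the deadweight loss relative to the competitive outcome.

64.91

Competitive equilibrium: 178.75 − 1.25q = 43 + 4q → q* = 25.8571, p* = 146.4286.
Marginal revenue: MR = 178.75 − 2.5q. Set MR = MC: 178.75 − 2.5q = 43 + 4q → q_m = 20.8846.
Price p_m = 178.75 − 1.25·20.8846 = 152.6443; MC(q_m) = 43 + 4·20.8846 = 126.5384.
Competitive q* = 25.8571, so Δq = 4.9725; wedge = 152.6443 − 126.5384 = 26.1059.
Welfare loss = ½ × 4.9725 × 26.1059 = 64.91.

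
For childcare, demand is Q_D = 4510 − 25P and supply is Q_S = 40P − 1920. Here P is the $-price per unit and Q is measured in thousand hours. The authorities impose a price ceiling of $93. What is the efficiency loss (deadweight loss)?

$1824.31 thousand

In inverse form: demand P = 180.4 − 0.04Q, supply P = 48 + 0.025Q.
Competitive equilibrium: 180.4 − 0.04Q = 48 + 0.025Q → Q* = 2036.9231, P* = 98.9231.
At the ceiling P = 93, quantity supplied = (93 − 48)/0.025 = 1800.
Willingness to pay at Q' = 1800: 180.4 − 0.04·1800 = 108.4.
ΔQ = 2036.9231 − 1800 = 236.9231; wedge = 108.4 − 93 = 15.4.
Deadweight loss = ½ × 236.9231 × 15.4 = $1824.31 thousand.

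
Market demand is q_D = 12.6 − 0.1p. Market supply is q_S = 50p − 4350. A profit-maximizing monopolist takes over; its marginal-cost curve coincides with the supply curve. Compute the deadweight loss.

18.94

In inverse form: demand p = 126 − 10q, supply p = 87 + 0.02q.
Competitive equilibrium: 126 − 10q = 87 + 0.02q → q* = 3.8922, p* = 87.0778.
Marginal revenue: MR = 126 − 20q. Set MR = MC: 126 − 20q = 87 + 0.02q → q_m = 1.9481.
Price p_m = 126 − 10·1.9481 = 106.519; MC(q_m) = 87 + 0.02·1.9481 = 87.039.
Competitive q* = 3.8922, so Δq = 1.9441; wedge = 106.519 − 87.039 = 19.48.
Welfare loss = ½ × 1.9441 × 19.48 = 18.94.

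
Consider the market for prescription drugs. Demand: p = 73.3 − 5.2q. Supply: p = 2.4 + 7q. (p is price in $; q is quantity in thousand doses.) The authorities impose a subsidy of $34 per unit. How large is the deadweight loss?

$47.38 thousand

Competitive equilibrium: 73.3 − 5.2q = 2.4 + 7q → q* = 5.8115, p* = 43.0803.
The subsidy lowers effective supply by 34: p = 7q − 31.6.
New quantity: 73.3 − 5.2q = 7q − 31.6 → q' = 8.5984.
Overproduction Δq = 8.5984 − 5.8115 = 2.7869; wedge = subsidy = 34.
DWL = ½ × 2.7869 × 34 = $47.38 thousand.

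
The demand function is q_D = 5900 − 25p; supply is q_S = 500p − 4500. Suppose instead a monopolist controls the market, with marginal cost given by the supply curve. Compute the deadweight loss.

145970.37

In inverse form: demand p = 236 − 0.04q, supply p = 9 + 0.002q.
Competitive equilibrium: 236 − 0.04q = 9 + 0.002q → q* = 5404.761905, p* = 19.809524.
Marginal revenue: MR = 236 − 0.08q. Set MR = MC: 236 − 0.08q = 9 + 0.002q → q_m = 2768.292683.
Price p_m = 236 − 0.04·2768.292683 = 125.268293; MC(q_m) = 9 + 0.002·2768.292683 = 14.536585.
Competitive q* = 5404.761905, so Δq = 2636.469222; wedge = 125.268293 − 14.536585 = 110.731708.
The triangle = ½ × 2636.469222 × 110.731708 = 145970.37.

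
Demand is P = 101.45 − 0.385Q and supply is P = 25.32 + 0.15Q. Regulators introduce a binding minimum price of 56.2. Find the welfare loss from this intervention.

Competitive equilibrium: 101.45 − 0.385Q = 25.32 + 0.15Q → Q* = 142.2991, P* = 46.6649.
At the floor P = 56.2, quantity demanded = (101.45 − 56.2)/0.385 = 117.5325.
Sellers' marginal cost at Q' = 117.5325: 25.32 + 0.15·117.5325 = 42.9499.
ΔQ = 142.2991 − 117.5325 = 24.7666; wedge = 56.2 − 42.9499 = 13.2501.
Welfare loss = ½ × 24.7666 × 13.2501 = 164.08.

164.08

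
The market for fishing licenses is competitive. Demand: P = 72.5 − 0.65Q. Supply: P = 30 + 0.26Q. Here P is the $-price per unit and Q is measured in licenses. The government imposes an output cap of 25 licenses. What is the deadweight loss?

$214.32

Competitive equilibrium: 72.5 − 0.65Q = 30 + 0.26Q → Q* = 46.7033, P* = 42.1429.
At Q = 25: demand price = 72.5 − 0.65·25 = 56.25; supply price = 30 + 0.26·25 = 36.5.
ΔQ = 46.7033 − 25 = 21.7033; wedge = 56.25 − 36.5 = 19.75.
Deadweight loss = ½ × 21.7033 × 19.75 = $214.32.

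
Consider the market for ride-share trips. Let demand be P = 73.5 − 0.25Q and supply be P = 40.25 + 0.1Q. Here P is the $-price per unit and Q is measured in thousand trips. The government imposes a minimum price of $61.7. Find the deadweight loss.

$399.847 thousand

Competitive equilibrium: 73.5 − 0.25Q = 40.25 + 0.1Q → Q* = 95, P* = 49.75.
At the floor P = 61.7, quantity demanded = (73.5 − 61.7)/0.25 = 47.2.
Sellers' marginal cost at Q' = 47.2: 40.25 + 0.1·47.2 = 44.97.
ΔQ = 95 − 47.2 = 47.8; wedge = 61.7 − 44.97 = 16.73.
Welfare loss = ½ × 47.8 × 16.73 = $399.847 thousand.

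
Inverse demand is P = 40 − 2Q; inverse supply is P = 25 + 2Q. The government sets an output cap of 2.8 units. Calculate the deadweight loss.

1.805

Competitive equilibrium: 40 − 2Q = 25 + 2Q → Q* = 3.75, P* = 32.5.
At Q = 2.8: demand price = 40 − 2·2.8 = 34.4; supply price = 25 + 2·2.8 = 30.6.
ΔQ = 3.75 − 2.8 = 0.95; wedge = 34.4 − 30.6 = 3.8.
DWL = ½ × 0.95 × 3.8 = 1.805.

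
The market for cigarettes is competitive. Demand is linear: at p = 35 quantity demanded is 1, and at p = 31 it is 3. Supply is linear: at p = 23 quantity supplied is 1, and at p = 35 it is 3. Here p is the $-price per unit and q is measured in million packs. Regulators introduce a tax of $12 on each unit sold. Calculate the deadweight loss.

$9 million

Demand slope = (31 − 35)/(3 − 1) = −2, so p = 37 − 2q.
Supply slope = (35 − 23)/(3 − 1) = 6, so p = 17 + 6q.
Competitive equilibrium: 37 − 2q = 17 + 6q → q* = 2.5, p* = 32.
With the tax, the buyer price exceeds the seller price by 12: (37 − 2q) − (17 + 6q) = 12 → q' = 1.
Δq = 2.5 − 1 = 1.5; the wedge equals the tax, 12.
The triangle = ½ × 1.5 × 12 = $9 million.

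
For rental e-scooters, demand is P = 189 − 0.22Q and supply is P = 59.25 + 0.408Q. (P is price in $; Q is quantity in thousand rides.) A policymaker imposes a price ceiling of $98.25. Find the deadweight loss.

Competitive equilibrium: 189 − 0.22Q = 59.25 + 0.408Q → Q* = 206.6083, P* = 143.5462.
At the ceiling P = 98.25, quantity supplied = (98.25 − 59.25)/0.408 = 95.5882.
Willingness to pay at Q' = 95.5882: 189 − 0.22·95.5882 = 167.9706.
ΔQ = 206.6083 − 95.5882 = 111.0201; wedge = 167.9706 − 98.25 = 69.7206.
DWL = ½ × 111.0201 × 69.7206 = $3870.19 thousand.

$3870.19 thousand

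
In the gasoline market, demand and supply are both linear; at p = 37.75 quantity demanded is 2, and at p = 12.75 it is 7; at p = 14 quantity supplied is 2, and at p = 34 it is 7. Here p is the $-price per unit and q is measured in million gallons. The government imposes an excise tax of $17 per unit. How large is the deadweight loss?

$16.06 million

Demand slope = (12.75 − 37.75)/(7 − 2) = −5, so p = 47.75 − 5q.
Supply slope = (34 − 14)/(7 − 2) = 4, so p = 6 + 4q.
Competitive equilibrium: 47.75 − 5q = 6 + 4q → q* = 4.6389, p* = 24.5556.
With the tax, the buyer price exceeds the seller price by 17: (47.75 − 5q) − (6 + 4q) = 17 → q' = 2.75.
Δq = 4.6389 − 2.75 = 1.8889; the wedge equals the tax, 17.
DWL = ½ × 1.8889 × 17 = $16.06 million.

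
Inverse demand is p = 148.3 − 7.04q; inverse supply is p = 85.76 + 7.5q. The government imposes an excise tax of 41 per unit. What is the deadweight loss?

Competitive equilibrium: 148.3 − 7.04q = 85.76 + 7.5q → q* = 4.3012, p* = 118.0193.
With the tax, the buyer price exceeds the seller price by 41: (148.3 − 7.04q) − (85.76 + 7.5q) = 41 → q' = 1.4814.
Δq = 4.3012 − 1.4814 = 2.8198; the wedge equals the tax, 41.
Deadweight loss = ½ × 2.8198 × 41 = 57.81.

57.81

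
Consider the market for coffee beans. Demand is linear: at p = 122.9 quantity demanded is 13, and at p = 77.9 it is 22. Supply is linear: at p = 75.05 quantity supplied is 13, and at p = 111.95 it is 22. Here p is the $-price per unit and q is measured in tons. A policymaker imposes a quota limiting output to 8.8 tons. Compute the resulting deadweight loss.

$407.04

Demand slope = (77.9 − 122.9)/(22 − 13) = −5, so p = 187.9 − 5q.
Supply slope = (111.95 − 75.05)/(22 − 13) = 4.1, so p = 21.75 + 4.1q.
Competitive equilibrium: 187.9 − 5q = 21.75 + 4.1q → q* = 18.25824, p* = 96.60879.
At q = 8.8: demand price = 187.9 − 5·8.8 = 143.9; supply price = 21.75 + 4.1·8.8 = 57.83.
Δq = 18.25824 − 8.8 = 9.45824; wedge = 143.9 − 57.83 = 86.07.
DWL = ½ × 9.45824 × 86.07 = $407.04.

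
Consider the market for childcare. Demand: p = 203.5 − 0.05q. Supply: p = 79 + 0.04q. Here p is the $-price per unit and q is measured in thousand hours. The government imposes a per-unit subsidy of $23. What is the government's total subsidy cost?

$37694.44 thousand

Competitive equilibrium: 203.5 − 0.05q = 79 + 0.04q → q* = 1383.3333, p* = 134.3333.
The subsidy lowers effective supply by 23: p = 56 + 0.04q.
New quantity: 203.5 − 0.05q = 56 + 0.04q → q' = 1638.8889.
Total subsidy cost = 23 × 1638.8889 = $37694.44 thousand.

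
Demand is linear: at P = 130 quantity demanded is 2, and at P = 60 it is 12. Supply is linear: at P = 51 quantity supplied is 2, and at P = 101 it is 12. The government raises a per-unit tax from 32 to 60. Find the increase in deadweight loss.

107.33

Demand slope = (60 − 130)/(12 − 2) = −7, so P = 144 − 7Q.
Supply slope = (101 − 51)/(12 − 2) = 5, so P = 41 + 5Q.
Competitive equilibrium: 144 − 7Q = 41 + 5Q → Q* = 8.5833, P* = 83.9167.
For a per-unit tax t: ΔQ = t/12, so DWL = ½·t·(t/12) = t²/24.
At t = 32: DWL = 42.667. At t = 60: DWL = 150.
Increase = 150 − 42.667 = 107.33.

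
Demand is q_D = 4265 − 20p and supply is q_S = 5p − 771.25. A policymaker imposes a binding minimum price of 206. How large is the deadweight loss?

1035.125

In inverse form: demand p = 213.25 − 0.05q, supply p = 154.25 + 0.2q.
Competitive equilibrium: 213.25 − 0.05q = 154.25 + 0.2q → q* = 236, p* = 201.45.
At the floor p = 206, quantity demanded = (213.25 − 206)/0.05 = 145.
Sellers' marginal cost at q' = 145: 154.25 + 0.2·145 = 183.25.
Δq = 236 − 145 = 91; wedge = 206 − 183.25 = 22.75.
Deadweight loss = ½ × 91 × 22.75 = 1035.125.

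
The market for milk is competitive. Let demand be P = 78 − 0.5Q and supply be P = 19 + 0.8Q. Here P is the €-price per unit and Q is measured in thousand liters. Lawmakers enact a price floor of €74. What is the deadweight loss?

€908.45 thousand

Competitive equilibrium: 78 − 0.5Q = 19 + 0.8Q → Q* = 45.3846, P* = 55.3077.
At the floor P = 74, quantity demanded = (78 − 74)/0.5 = 8.
Sellers' marginal cost at Q' = 8: 19 + 0.8·8 = 25.4.
ΔQ = 45.3846 − 8 = 37.3846; wedge = 74 − 25.4 = 48.6.
The triangle = ½ × 37.3846 × 48.6 = €908.45 thousand.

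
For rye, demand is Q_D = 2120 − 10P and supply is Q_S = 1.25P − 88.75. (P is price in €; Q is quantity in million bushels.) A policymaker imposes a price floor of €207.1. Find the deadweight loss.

In inverse form: demand P = 212 − 0.1Q, supply P = 71 + 0.8Q.
Competitive equilibrium: 212 − 0.1Q = 71 + 0.8Q → Q* = 156.6667, P* = 196.3333.
At the floor P = 207.1, quantity demanded = (212 − 207.1)/0.1 = 49.
Sellers' marginal cost at Q' = 49: 71 + 0.8·49 = 110.2.
ΔQ = 156.6667 − 49 = 107.6667; wedge = 207.1 − 110.2 = 96.9.
Welfare loss = ½ × 107.6667 × 96.9 = €5216.45 million.

€5216.45 million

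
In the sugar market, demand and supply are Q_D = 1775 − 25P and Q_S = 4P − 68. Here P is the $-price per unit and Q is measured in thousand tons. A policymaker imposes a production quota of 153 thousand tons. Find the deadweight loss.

In inverse form: demand P = 71 − 0.04Q, supply P = 17 + 0.25Q.
Competitive equilibrium: 71 − 0.04Q = 17 + 0.25Q → Q* = 186.2069, P* = 63.5517.
At Q = 153: demand price = 71 − 0.04·153 = 64.88; supply price = 17 + 0.25·153 = 55.25.
ΔQ = 186.2069 − 153 = 33.2069; wedge = 64.88 − 55.25 = 9.63.
Welfare loss = ½ × 33.2069 × 9.63 = $159.89 thousand.

$159.89 thousand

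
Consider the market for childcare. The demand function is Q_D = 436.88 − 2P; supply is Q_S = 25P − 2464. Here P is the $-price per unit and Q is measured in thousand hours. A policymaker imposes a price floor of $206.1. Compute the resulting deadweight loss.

In inverse form: demand P = 218.44 − 0.5Q, supply P = 98.56 + 0.04Q.
Competitive equilibrium: 218.44 − 0.5Q = 98.56 + 0.04Q → Q* = 222, P* = 107.44.
At the floor P = 206.1, quantity demanded = (218.44 − 206.1)/0.5 = 24.68.
Sellers' marginal cost at Q' = 24.68: 98.56 + 0.04·24.68 = 99.5472.
ΔQ = 222 − 24.68 = 197.32; wedge = 206.1 − 99.5472 = 106.5528.
DWL = ½ × 197.32 × 106.5528 = $10512.50 thousand.

$10512.50 thousand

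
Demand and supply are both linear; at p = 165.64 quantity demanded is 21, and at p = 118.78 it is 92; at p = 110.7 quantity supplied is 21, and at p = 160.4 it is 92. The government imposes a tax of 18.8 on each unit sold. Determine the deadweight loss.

129.94

Demand slope = (118.78 − 165.64)/(92 − 21) = −0.66, so p = 179.5 − 0.66q.
Supply slope = (160.4 − 110.7)/(92 − 21) = 0.7, so p = 96 + 0.7q.
Competitive equilibrium: 179.5 − 0.66q = 96 + 0.7q → q* = 61.3971, p* = 138.9779.
With the tax, the buyer price exceeds the seller price by 18.8: (179.5 − 0.66q) − (96 + 0.7q) = 18.8 → q' = 47.5735.
Δq = 61.3971 − 47.5735 = 13.8236; the wedge equals the tax, 18.8.
Welfare loss = ½ × 13.8236 × 18.8 = 129.94.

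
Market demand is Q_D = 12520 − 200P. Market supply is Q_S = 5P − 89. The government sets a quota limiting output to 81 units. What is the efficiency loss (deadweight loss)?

In inverse form: demand P = 62.6 − 0.005Q, supply P = 17.8 + 0.2Q.
Competitive equilibrium: 62.6 − 0.005Q = 17.8 + 0.2Q → Q* = 218.5366, P* = 61.5073.
At Q = 81: demand price = 62.6 − 0.005·81 = 62.195; supply price = 17.8 + 0.2·81 = 34.
ΔQ = 218.5366 − 81 = 137.5366; wedge = 62.195 − 34 = 28.195.
Deadweight loss = ½ × 137.5366 × 28.195 = 1938.92.

1938.92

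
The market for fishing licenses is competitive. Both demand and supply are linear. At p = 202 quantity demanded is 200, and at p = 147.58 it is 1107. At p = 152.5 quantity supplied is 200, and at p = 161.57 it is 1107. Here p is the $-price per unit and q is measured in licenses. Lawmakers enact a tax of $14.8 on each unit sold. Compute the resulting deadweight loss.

$1564.57

Demand slope = (147.58 − 202)/(1107 − 200) = −0.06, so p = 214 − 0.06q.
Supply slope = (161.57 − 152.5)/(1107 − 200) = 0.01, so p = 150.5 + 0.01q.
Competitive equilibrium: 214 − 0.06q = 150.5 + 0.01q → q* = 907.1429, p* = 159.5714.
With the tax, the buyer price exceeds the seller price by 14.8: (214 − 0.06q) − (150.5 + 0.01q) = 14.8 → q' = 695.7143.
Δq = 907.1429 − 695.7143 = 211.4286; the wedge equals the tax, 14.8.
Welfare loss = ½ × 211.4286 × 14.8 = $1564.57.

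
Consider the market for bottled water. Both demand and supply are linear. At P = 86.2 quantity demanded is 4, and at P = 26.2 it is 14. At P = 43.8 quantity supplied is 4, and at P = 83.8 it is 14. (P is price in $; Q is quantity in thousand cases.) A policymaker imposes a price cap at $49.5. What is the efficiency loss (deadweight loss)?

$39.62 thousand

Demand slope = (26.2 − 86.2)/(14 − 4) = −6, so P = 110.2 − 6Q.
Supply slope = (83.8 − 43.8)/(14 − 4) = 4, so P = 27.8 + 4Q.
Competitive equilibrium: 110.2 − 6Q = 27.8 + 4Q → Q* = 8.24, P* = 60.76.
At the ceiling P = 49.5, quantity supplied = (49.5 − 27.8)/4 = 5.425.
Willingness to pay at Q' = 5.425: 110.2 − 6·5.425 = 77.65.
ΔQ = 8.24 − 5.425 = 2.815; wedge = 77.65 − 49.5 = 28.15.
Welfare loss = ½ × 2.815 × 28.15 = $39.62 thousand.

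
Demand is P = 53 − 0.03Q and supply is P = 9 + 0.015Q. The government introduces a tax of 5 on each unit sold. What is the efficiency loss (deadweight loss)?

277.78

Competitive equilibrium: 53 − 0.03Q = 9 + 0.015Q → Q* = 977.7778, P* = 23.6667.
With the tax, the buyer price exceeds the seller price by 5: (53 − 0.03Q) − (9 + 0.015Q) = 5 → Q' = 866.6667.
ΔQ = 977.7778 − 866.6667 = 111.1111; the wedge equals the tax, 5.
The triangle = ½ × 111.1111 × 5 = 277.78.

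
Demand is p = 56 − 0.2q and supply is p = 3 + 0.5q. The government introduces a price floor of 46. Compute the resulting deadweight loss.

231.43

Competitive equilibrium: 56 − 0.2q = 3 + 0.5q → q* = 75.7143, p* = 40.8571.
At the floor p = 46, quantity demanded = (56 − 46)/0.2 = 50.
Sellers' marginal cost at q' = 50: 3 + 0.5·50 = 28.
Δq = 75.7143 − 50 = 25.7143; wedge = 46 − 28 = 18.
Welfare loss = ½ × 25.7143 × 18 = 231.43.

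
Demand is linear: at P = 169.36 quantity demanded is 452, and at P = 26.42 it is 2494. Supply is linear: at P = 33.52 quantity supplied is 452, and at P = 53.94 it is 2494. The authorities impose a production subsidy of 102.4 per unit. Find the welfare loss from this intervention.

Demand slope = (26.42 − 169.36)/(2494 − 452) = −0.07, so P = 201 − 0.07Q.
Supply slope = (53.94 − 33.52)/(2494 − 452) = 0.01, so P = 29 + 0.01Q.
Competitive equilibrium: 201 − 0.07Q = 29 + 0.01Q → Q* = 2150, P* = 50.5.
The subsidy lowers effective supply by 102.4: P = 0.01Q − 73.4.
New quantity: 201 − 0.07Q = 0.01Q − 73.4 → Q' = 3430.
Overproduction ΔQ = 3430 − 2150 = 1280; wedge = subsidy = 102.4.
Deadweight loss = ½ × 1280 × 102.4 = 65536.

65536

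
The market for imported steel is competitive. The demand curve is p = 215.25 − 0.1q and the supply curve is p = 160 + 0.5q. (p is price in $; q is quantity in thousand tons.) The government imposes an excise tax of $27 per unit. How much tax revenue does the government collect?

$1271.25 thousand

Competitive equilibrium: 215.25 − 0.1q = 160 + 0.5q → q* = 92.0833, p* = 206.0417.
With the tax, the buyer price exceeds the seller price by 27: (215.25 − 0.1q) − (160 + 0.5q) = 27 → q' = 47.0833.
Tax revenue = 27 × 47.0833 = $1271.25 thousand.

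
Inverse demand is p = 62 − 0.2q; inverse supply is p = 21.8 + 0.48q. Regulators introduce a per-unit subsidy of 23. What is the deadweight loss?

Competitive equilibrium: 62 − 0.2q = 21.8 + 0.48q → q* = 59.1176, p* = 50.1765.
The subsidy lowers effective supply by 23: p = 0.48q − 1.2.
New quantity: 62 − 0.2q = 0.48q − 1.2 → q' = 92.9412.
Overproduction Δq = 92.9412 − 59.1176 = 33.8236; wedge = subsidy = 23.
Deadweight loss = ½ × 33.8236 × 23 = 388.97.

388.97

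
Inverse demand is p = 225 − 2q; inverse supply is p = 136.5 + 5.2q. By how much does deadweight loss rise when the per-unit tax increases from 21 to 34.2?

50.60

Competitive equilibrium: 225 − 2q = 136.5 + 5.2q → q* = 12.2917, p* = 200.4167.
For a per-unit tax t: Δq = t/7.2, so DWL = ½·t·(t/7.2) = t²/14.4.
At t = 21: DWL = 30.625. At t = 34.2: DWL = 81.225.
Increase = 81.225 − 30.625 = 50.60.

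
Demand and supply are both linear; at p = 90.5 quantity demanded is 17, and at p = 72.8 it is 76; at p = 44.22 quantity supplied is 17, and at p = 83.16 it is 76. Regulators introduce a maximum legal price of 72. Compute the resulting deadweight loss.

17.96

Demand slope = (72.8 − 90.5)/(76 − 17) = −0.3, so p = 95.6 − 0.3q.
Supply slope = (83.16 − 44.22)/(76 − 17) = 0.66, so p = 33 + 0.66q.
Competitive equilibrium: 95.6 − 0.3q = 33 + 0.66q → q* = 65.2083, p* = 76.0375.
At the ceiling p = 72, quantity supplied = (72 − 33)/0.66 = 59.0909.
Willingness to pay at q' = 59.0909: 95.6 − 0.3·59.0909 = 77.8727.
Δq = 65.2083 − 59.0909 = 6.1174; wedge = 77.8727 − 72 = 5.8727.
Deadweight loss = ½ × 6.1174 × 5.8727 = 17.96.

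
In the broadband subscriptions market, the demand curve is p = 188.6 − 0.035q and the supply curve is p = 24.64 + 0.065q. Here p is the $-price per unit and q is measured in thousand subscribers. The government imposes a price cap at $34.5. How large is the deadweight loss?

Competitive equilibrium: 188.6 − 0.035q = 24.64 + 0.065q → q* = 1639.6, p* = 131.214.
At the ceiling p = 34.5, quantity supplied = (34.5 − 24.64)/0.065 = 151.69231.
Willingness to pay at q' = 151.69231: 188.6 − 0.035·151.69231 = 183.29077.
Δq = 1639.6 − 151.69231 = 1487.90769; wedge = 183.29077 − 34.5 = 148.79077.
Welfare loss = ½ × 1487.90769 × 148.79077 = $110693.47 thousand.

$110693.47 thousand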